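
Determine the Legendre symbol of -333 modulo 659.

(-333 / 659)
  = -(333 / 659)    [659 ≡ 3 mod 4 ⇒ (-1 / 659) = -1]
  = -(659 / 333)    [QR: 333 ≡ 1 mod 4, sign kept]
  = -(326 / 333)    [659 ≡ 326 mod 333]
  = (163 / 333)    [333 ≡ 5 mod 8 ⇒ (2 / 333) = -1]
  = (333 / 163)    [QR: 333 ≡ 1 mod 4, sign kept]
  = (7 / 163)    [333 ≡ 7 mod 163]
  = -(163 / 7)    [QR: both ≡ 3 mod 4, sign flips]
  = -(2 / 7)    [163 ≡ 2 mod 7]
  = -(1 / 7)    [7 ≡ 7 mod 8 ⇒ (2 / 7) = +1]
  = -1    [(1 / 7) = 1]

-1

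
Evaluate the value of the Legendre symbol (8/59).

-1

(8/59)
  = -(1/59)    [59 ≡ 3 mod 8 ⇒ (2/59)^3 = -1]
  = -1    [(1/59) = 1]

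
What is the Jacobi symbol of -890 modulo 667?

-1

(-890/667)
  = -(890/667)    [667 ≡ 3 mod 4 ⇒ (-1/667) = -1]
  = -(223/667)    [890 ≡ 223 mod 667]
  = (667/223)    [QR: both ≡ 3 mod 4, sign flips]
  = (221/223)    [667 ≡ 221 mod 223]
  = (223/221)    [QR: 221 ≡ 1 mod 4, sign kept]
  = (2/221)    [223 ≡ 2 mod 221]
  = -(1/221)    [221 ≡ 5 mod 8 ⇒ (2/221) = -1]
  = -1    [(1/221) = 1]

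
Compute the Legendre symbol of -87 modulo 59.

-1

(-87/59)
  = -(87/59)    [59 ≡ 3 mod 4 ⇒ (-1/59) = -1]
  = -(28/59)    [87 ≡ 28 mod 59]
  = -(7/59)    [59 ≡ 3 mod 8 ⇒ (2/59)^2 = +1]
  = (59/7)    [QR: both ≡ 3 mod 4, sign flips]
  = (3/7)    [59 ≡ 3 mod 7]
  = -(7/3)    [QR: both ≡ 3 mod 4, sign flips]
  = -(1/3)    [7 ≡ 1 mod 3]
  = -1    [(1/3) = 1]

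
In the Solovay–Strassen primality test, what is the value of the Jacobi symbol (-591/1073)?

(-591/1073)
  = (591/1073)    [1073 ≡ 1 mod 4 ⇒ (-1/1073) = +1]
  = (1073/591)    [QR: 1073 ≡ 1 mod 4, sign kept]
  = (482/591)    [1073 ≡ 482 mod 591]
  = (241/591)    [591 ≡ 7 mod 8 ⇒ (2/591) = +1]
  = (591/241)    [QR: 241 ≡ 1 mod 4, sign kept]
  = (109/241)    [591 ≡ 109 mod 241]
  = (241/109)    [QR: 109 ≡ 1 mod 4, sign kept]
  = (23/109)    [241 ≡ 23 mod 109]
  = (109/23)    [QR: 109 ≡ 1 mod 4, sign kept]
  = (17/23)    [109 ≡ 17 mod 23]
  = (23/17)    [QR: 17 ≡ 1 mod 4, sign kept]
  = (6/17)    [23 ≡ 6 mod 17]
  = (3/17)    [17 ≡ 1 mod 8 ⇒ (2/17) = +1]
  = (17/3)    [QR: 17 ≡ 1 mod 4, sign kept]
  = (2/3)    [17 ≡ 2 mod 3]
  = -(1/3)    [3 ≡ 3 mod 8 ⇒ (2/3) = -1]
  = -1    [(1/3) = 1]

-1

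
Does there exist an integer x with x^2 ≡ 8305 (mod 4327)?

Reduce the numerator: 8305 ≡ 3978 (mod 4327), so (8305/4327) = (3978/4327).
Factor out 2: 3978 = 2·1989. Since 4327 ≡ 7 (mod 8), (2/4327) = +1. Now have (1989/4327).
1989 ≡ 1 (mod 4), so quadratic reciprocity gives (1989/4327) = (4327/1989). Reduce: 4327 ≡ 349 (mod 1989). Now have (349/1989).
349 ≡ 1 (mod 4), so quadratic reciprocity gives (349/1989) = (1989/349). Reduce: 1989 ≡ 244 (mod 349). Now have (244/349).
Factor out 2: 244 = 2^2·61. Since 349 ≡ 5 (mod 8), (2/349) = -1, and (2/349)^2 = +1. Now have (61/349).
61 ≡ 1 (mod 4), so quadratic reciprocity gives (61/349) = (349/61). Reduce: 349 ≡ 44 (mod 61). Now have (44/61).
Factor out 2: 44 = 2^2·11. Since 61 ≡ 5 (mod 8), (2/61) = -1, and (2/61)^2 = +1. Now have (11/61).
61 ≡ 1 (mod 4), so quadratic reciprocity gives (11/61) = (61/11). Reduce: 61 ≡ 6 (mod 11). Now have (6/11).
Factor out 2: 6 = 2·3. Since 11 ≡ 3 (mod 8), (2/11) = -1. Now have -(3/11).
Both 3 ≡ 3 and 11 ≡ 3 (mod 4), so reciprocity gives (3/11) = -(11/3). Reduce: 11 ≡ 2 (mod 3). Now have (2/3).
Factor out 2: 2 = 2. Since 3 ≡ 3 (mod 8), (2/3) = -1. Now have -(1/3).
(1/3) = 1. Collecting the sign factors: -1.
The Legendre symbol is -1, so x^2 ≡ 8305 (mod 4327) has no solution.

no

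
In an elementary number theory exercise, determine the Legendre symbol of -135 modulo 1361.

(-135|1361)
  = (1226|1361)    [-135 ≡ 1226 mod 1361]
  = (613|1361)    [1361 ≡ 1 mod 8 ⇒ (2|1361) = +1]
  = (1361|613)    [QR: 613 ≡ 1 mod 4, sign kept]
  = (135|613)    [1361 ≡ 135 mod 613]
  = (613|135)    [QR: 613 ≡ 1 mod 4, sign kept]
  = (73|135)    [613 ≡ 73 mod 135]
  = (135|73)    [QR: 73 ≡ 1 mod 4, sign kept]
  = (62|73)    [135 ≡ 62 mod 73]
  = (31|73)    [73 ≡ 1 mod 8 ⇒ (2|73) = +1]
  = (73|31)    [QR: 73 ≡ 1 mod 4, sign kept]
  = (11|31)    [73 ≡ 11 mod 31]
  = -(31|11)    [QR: both ≡ 3 mod 4, sign flips]
  = -(9|11)    [31 ≡ 9 mod 11]
  = -(11|9)    [QR: 9 ≡ 1 mod 4, sign kept]
  = -(2|9)    [11 ≡ 2 mod 9]
  = -(1|9)    [9 ≡ 1 mod 8 ⇒ (2|9) = +1]
  = -1    [(1|9) = 1]

-1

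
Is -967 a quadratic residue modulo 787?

(-967/787)
  = (607/787)    [-967 ≡ 607 mod 787]
  = -(787/607)    [QR: both ≡ 3 mod 4, sign flips]
  = -(180/607)    [787 ≡ 180 mod 607]
  = -(45/607)    [607 ≡ 7 mod 8 ⇒ (2/607)^2 = +1]
  = -(607/45)    [QR: 45 ≡ 1 mod 4, sign kept]
  = -(22/45)    [607 ≡ 22 mod 45]
  = (11/45)    [45 ≡ 5 mod 8 ⇒ (2/45) = -1]
  = (45/11)    [QR: 45 ≡ 1 mod 4, sign kept]
  = (1/11)    [45 ≡ 1 mod 11]
  = 1    [(1/11) = 1]
(-967/787) = 1, and 787 is prime, so -967 is a quadratic residue mod 787.

yes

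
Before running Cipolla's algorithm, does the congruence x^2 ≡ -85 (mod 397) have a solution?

Pull out -1: (-85/397) = (-1/397)·(85/397). Since 397 ≡ 1 (mod 4), (-1/397) = +1. Now have (85/397).
85 ≡ 1 (mod 4), so quadratic reciprocity gives (85/397) = (397/85). Reduce: 397 ≡ 57 (mod 85). Now have (57/85).
57 ≡ 1 (mod 4), so quadratic reciprocity gives (57/85) = (85/57). Reduce: 85 ≡ 28 (mod 57). Now have (28/57).
Factor out 2: 28 = 2^2·7. Since 57 ≡ 1 (mod 8), (2/57) = +1, and (2/57)^2 = +1. Now have (7/57).
57 ≡ 1 (mod 4), so quadratic reciprocity gives (7/57) = (57/7). Reduce: 57 ≡ 1 (mod 7). Now have (1/7).
(1/7) = 1. Collecting the sign factors: 1.
The Legendre symbol is 1, so x^2 ≡ -85 (mod 397) has solution.

yes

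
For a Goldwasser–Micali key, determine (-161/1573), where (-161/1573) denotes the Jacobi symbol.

Pull out -1: (-161/1573) = (-1/1573)·(161/1573). Since 1573 ≡ 1 (mod 4), (-1/1573) = +1. Now have (161/1573).
161 ≡ 1 (mod 4), so quadratic reciprocity gives (161/1573) = (1573/161). Reduce: 1573 ≡ 124 (mod 161). Now have (124/161).
Factor out 2: 124 = 2^2·31. Since 161 ≡ 1 (mod 8), (2/161) = +1, and (2/161)^2 = +1. Now have (31/161).
161 ≡ 1 (mod 4), so quadratic reciprocity gives (31/161) = (161/31). Reduce: 161 ≡ 6 (mod 31). Now have (6/31).
Factor out 2: 6 = 2·3. Since 31 ≡ 7 (mod 8), (2/31) = +1. Now have (3/31).
Both 3 ≡ 3 and 31 ≡ 3 (mod 4), so reciprocity gives (3/31) = -(31/3). Reduce: 31 ≡ 1 (mod 3). Now have -(1/3).
(1/3) = 1. Collecting the sign factors: -1.

-1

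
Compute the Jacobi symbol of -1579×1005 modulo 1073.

1

By multiplicativity, (-1579·1005/1073) = (-1579/1073)·(1005/1073).
First factor (-1579/1073):
Pull out -1: (-1579/1073) = (-1/1073)·(1579/1073). Since 1073 ≡ 1 (mod 4), (-1/1073) = +1. Now have (1579/1073).
Reduce the numerator: 1579 ≡ 506 (mod 1073), so (1579/1073) = (506/1073).
Factor out 2: 506 = 2·253. Since 1073 ≡ 1 (mod 8), (2/1073) = +1. Now have (253/1073).
253 ≡ 1 (mod 4), so quadratic reciprocity gives (253/1073) = (1073/253). Reduce: 1073 ≡ 61 (mod 253). Now have (61/253).
61 ≡ 1 (mod 4), so quadratic reciprocity gives (61/253) = (253/61). Reduce: 253 ≡ 9 (mod 61). Now have (9/61).
9 ≡ 1 (mod 4), so quadratic reciprocity gives (9/61) = (61/9). Reduce: 61 ≡ 7 (mod 9). Now have (7/9).
9 ≡ 1 (mod 4), so quadratic reciprocity gives (7/9) = (9/7). Reduce: 9 ≡ 2 (mod 7). Now have (2/7).
Factor out 2: 2 = 2. Since 7 ≡ 7 (mod 8), (2/7) = +1. Now have (1/7).
(1/7) = 1. Collecting the sign factors: 1.
Second factor (1005/1073):
1005 ≡ 1 (mod 4), so quadratic reciprocity gives (1005/1073) = (1073/1005). Reduce: 1073 ≡ 68 (mod 1005). Now have (68/1005).
Factor out 2: 68 = 2^2·17. Since 1005 ≡ 5 (mod 8), (2/1005) = -1, and (2/1005)^2 = +1. Now have (17/1005).
17 ≡ 1 (mod 4), so quadratic reciprocity gives (17/1005) = (1005/17). Reduce: 1005 ≡ 2 (mod 17). Now have (2/17).
Factor out 2: 2 = 2. Since 17 ≡ 1 (mod 8), (2/17) = +1. Now have (1/17).
(1/17) = 1. Collecting the sign factors: 1.
Product: (1)·(1) = 1.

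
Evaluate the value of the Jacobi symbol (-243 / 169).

1

Reduce the numerator: -243 ≡ 95 (mod 169), so (-243 / 169) = (95 / 169).
169 ≡ 1 (mod 4), so quadratic reciprocity gives (95 / 169) = (169 / 95). Reduce: 169 ≡ 74 (mod 95). Now have (74 / 95).
Factor out 2: 74 = 2·37. Since 95 ≡ 7 (mod 8), (2 / 95) = +1. Now have (37 / 95).
37 ≡ 1 (mod 4), so quadratic reciprocity gives (37 / 95) = (95 / 37). Reduce: 95 ≡ 21 (mod 37). Now have (21 / 37).
21 ≡ 1 (mod 4), so quadratic reciprocity gives (21 / 37) = (37 / 21). Reduce: 37 ≡ 16 (mod 21). Now have (16 / 21).
Factor out 2: 16 = 2^4. Since 21 ≡ 5 (mod 8), (2 / 21) = -1, and (2 / 21)^4 = +1. Now have (1 / 21).
(1 / 21) = 1. Collecting the sign factors: 1.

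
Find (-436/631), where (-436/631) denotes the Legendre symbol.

(-436/631)
  = -(436/631)    [631 ≡ 3 mod 4 ⇒ (-1/631) = -1]
  = -(109/631)    [631 ≡ 7 mod 8 ⇒ (2/631)^2 = +1]
  = -(631/109)    [QR: 109 ≡ 1 mod 4, sign kept]
  = -(86/109)    [631 ≡ 86 mod 109]
  = (43/109)    [109 ≡ 5 mod 8 ⇒ (2/109) = -1]
  = (109/43)    [QR: 109 ≡ 1 mod 4, sign kept]
  = (23/43)    [109 ≡ 23 mod 43]
  = -(43/23)    [QR: both ≡ 3 mod 4, sign flips]
  = -(20/23)    [43 ≡ 20 mod 23]
  = -(5/23)    [23 ≡ 7 mod 8 ⇒ (2/23)^2 = +1]
  = -(23/5)    [QR: 5 ≡ 1 mod 4, sign kept]
  = -(3/5)    [23 ≡ 3 mod 5]
  = -(5/3)    [QR: 5 ≡ 1 mod 4, sign kept]
  = -(2/3)    [5 ≡ 2 mod 3]
  = (1/3)    [3 ≡ 3 mod 8 ⇒ (2/3) = -1]
  = 1    [(1/3) = 1]

1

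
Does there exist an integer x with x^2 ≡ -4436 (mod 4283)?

no

(-4436|4283)
  = -(4436|4283)    [4283 ≡ 3 mod 4 ⇒ (-1|4283) = -1]
  = -(153|4283)    [4436 ≡ 153 mod 4283]
  = -(4283|153)    [QR: 153 ≡ 1 mod 4, sign kept]
  = -(152|153)    [4283 ≡ 152 mod 153]
  = -(19|153)    [153 ≡ 1 mod 8 ⇒ (2|153)^3 = +1]
  = -(153|19)    [QR: 153 ≡ 1 mod 4, sign kept]
  = -(1|19)    [153 ≡ 1 mod 19]
  = -1    [(1|19) = 1]
(-4436|4283) = -1, and 4283 is prime, so -4436 is not a quadratic residue mod 4283.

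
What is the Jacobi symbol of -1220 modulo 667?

Reduce the numerator: -1220 ≡ 114 (mod 667), so (-1220/667) = (114/667).
Factor out 2: 114 = 2·57. Since 667 ≡ 3 (mod 8), (2/667) = -1. Now have -(57/667).
57 ≡ 1 (mod 4), so quadratic reciprocity gives (57/667) = (667/57). Reduce: 667 ≡ 40 (mod 57). Now have -(40/57).
Factor out 2: 40 = 2^3·5. Since 57 ≡ 1 (mod 8), (2/57) = +1, and (2/57)^3 = +1. Now have -(5/57).
5 ≡ 1 (mod 4), so quadratic reciprocity gives (5/57) = (57/5). Reduce: 57 ≡ 2 (mod 5). Now have -(2/5).
Factor out 2: 2 = 2. Since 5 ≡ 5 (mod 8), (2/5) = -1. Now have (1/5).
(1/5) = 1. Collecting the sign factors: 1.

1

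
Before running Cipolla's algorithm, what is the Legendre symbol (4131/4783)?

1

Both 4131 ≡ 3 and 4783 ≡ 3 (mod 4), so reciprocity gives (4131/4783) = -(4783/4131). Reduce: 4783 ≡ 652 (mod 4131). Now have -(652/4131).
Factor out 2: 652 = 2^2·163. Since 4131 ≡ 3 (mod 8), (2/4131) = -1, and (2/4131)^2 = +1. Now have -(163/4131).
Both 163 ≡ 3 and 4131 ≡ 3 (mod 4), so reciprocity gives (163/4131) = -(4131/163). Reduce: 4131 ≡ 56 (mod 163). Now have (56/163).
Factor out 2: 56 = 2^3·7. Since 163 ≡ 3 (mod 8), (2/163) = -1, and (2/163)^3 = -1. Now have -(7/163).
Both 7 ≡ 3 and 163 ≡ 3 (mod 4), so reciprocity gives (7/163) = -(163/7). Reduce: 163 ≡ 2 (mod 7). Now have (2/7).
Factor out 2: 2 = 2. Since 7 ≡ 7 (mod 8), (2/7) = +1. Now have (1/7).
(1/7) = 1. Collecting the sign factors: 1.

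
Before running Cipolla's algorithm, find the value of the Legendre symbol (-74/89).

(-74/89)
  = (15/89)    [-74 ≡ 15 mod 89]
  = (89/15)    [QR: 89 ≡ 1 mod 4, sign kept]
  = (14/15)    [89 ≡ 14 mod 15]
  = (7/15)    [15 ≡ 7 mod 8 ⇒ (2/15) = +1]
  = -(15/7)    [QR: both ≡ 3 mod 4, sign flips]
  = -(1/7)    [15 ≡ 1 mod 7]
  = -1    [(1/7) = 1]

-1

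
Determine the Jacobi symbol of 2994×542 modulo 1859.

-1

By multiplicativity, (2994·542 / 1859) = (2994 / 1859)·(542 / 1859).
First factor (2994 / 1859):
(2994 / 1859)
  = (1135 / 1859)    [2994 ≡ 1135 mod 1859]
  = -(1859 / 1135)    [QR: both ≡ 3 mod 4, sign flips]
  = -(724 / 1135)    [1859 ≡ 724 mod 1135]
  = -(181 / 1135)    [1135 ≡ 7 mod 8 ⇒ (2 / 1135)^2 = +1]
  = -(1135 / 181)    [QR: 181 ≡ 1 mod 4, sign kept]
  = -(49 / 181)    [1135 ≡ 49 mod 181]
  = -(181 / 49)    [QR: 49 ≡ 1 mod 4, sign kept]
  = -(34 / 49)    [181 ≡ 34 mod 49]
  = -(17 / 49)    [49 ≡ 1 mod 8 ⇒ (2 / 49) = +1]
  = -(49 / 17)    [QR: 17 ≡ 1 mod 4, sign kept]
  = -(15 / 17)    [49 ≡ 15 mod 17]
  = -(17 / 15)    [QR: 17 ≡ 1 mod 4, sign kept]
  = -(2 / 15)    [17 ≡ 2 mod 15]
  = -(1 / 15)    [15 ≡ 7 mod 8 ⇒ (2 / 15) = +1]
  = -1    [(1 / 15) = 1]
Second factor (542 / 1859):
(542 / 1859)
  = -(271 / 1859)    [1859 ≡ 3 mod 8 ⇒ (2 / 1859) = -1]
  = (1859 / 271)    [QR: both ≡ 3 mod 4, sign flips]
  = (233 / 271)    [1859 ≡ 233 mod 271]
  = (271 / 233)    [QR: 233 ≡ 1 mod 4, sign kept]
  = (38 / 233)    [271 ≡ 38 mod 233]
  = (19 / 233)    [233 ≡ 1 mod 8 ⇒ (2 / 233) = +1]
  = (233 / 19)    [QR: 233 ≡ 1 mod 4, sign kept]
  = (5 / 19)    [233 ≡ 5 mod 19]
  = (19 / 5)    [QR: 5 ≡ 1 mod 4, sign kept]
  = (4 / 5)    [19 ≡ 4 mod 5]
  = (1 / 5)    [5 ≡ 5 mod 8 ⇒ (2 / 5)^2 = +1]
  = 1    [(1 / 5) = 1]
Product: (-1)·(1) = -1.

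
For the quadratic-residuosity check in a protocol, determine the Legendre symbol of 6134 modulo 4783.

-1

Reduce the numerator: 6134 ≡ 1351 (mod 4783), so (6134/4783) = (1351/4783).
Both 1351 ≡ 3 and 4783 ≡ 3 (mod 4), so reciprocity gives (1351/4783) = -(4783/1351). Reduce: 4783 ≡ 730 (mod 1351). Now have -(730/1351).
Factor out 2: 730 = 2·365. Since 1351 ≡ 7 (mod 8), (2/1351) = +1. Now have -(365/1351).
365 ≡ 1 (mod 4), so quadratic reciprocity gives (365/1351) = (1351/365). Reduce: 1351 ≡ 256 (mod 365). Now have -(256/365).
Factor out 2: 256 = 2^8. Since 365 ≡ 5 (mod 8), (2/365) = -1, and (2/365)^8 = +1. Now have -(1/365).
(1/365) = 1. Collecting the sign factors: -1.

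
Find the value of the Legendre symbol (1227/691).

Reduce the numerator: 1227 ≡ 536 (mod 691), so (1227/691) = (536/691).
Factor out 2: 536 = 2^3·67. Since 691 ≡ 3 (mod 8), (2/691) = -1, and (2/691)^3 = -1. Now have -(67/691).
Both 67 ≡ 3 and 691 ≡ 3 (mod 4), so reciprocity gives (67/691) = -(691/67). Reduce: 691 ≡ 21 (mod 67). Now have (21/67).
21 ≡ 1 (mod 4), so quadratic reciprocity gives (21/67) = (67/21). Reduce: 67 ≡ 4 (mod 21). Now have (4/21).
Factor out 2: 4 = 2^2. Since 21 ≡ 5 (mod 8), (2/21) = -1, and (2/21)^2 = +1. Now have (1/21).
(1/21) = 1. Collecting the sign factors: 1.

1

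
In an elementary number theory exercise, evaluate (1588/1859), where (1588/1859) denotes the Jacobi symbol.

1

Factor out 2: 1588 = 2^2·397. Since 1859 ≡ 3 (mod 8), (2/1859) = -1, and (2/1859)^2 = +1. Now have (397/1859).
397 ≡ 1 (mod 4), so quadratic reciprocity gives (397/1859) = (1859/397). Reduce: 1859 ≡ 271 (mod 397). Now have (271/397).
397 ≡ 1 (mod 4), so quadratic reciprocity gives (271/397) = (397/271). Reduce: 397 ≡ 126 (mod 271). Now have (126/271).
Factor out 2: 126 = 2·63. Since 271 ≡ 7 (mod 8), (2/271) = +1. Now have (63/271).
Both 63 ≡ 3 and 271 ≡ 3 (mod 4), so reciprocity gives (63/271) = -(271/63). Reduce: 271 ≡ 19 (mod 63). Now have -(19/63).
Both 19 ≡ 3 and 63 ≡ 3 (mod 4), so reciprocity gives (19/63) = -(63/19). Reduce: 63 ≡ 6 (mod 19). Now have (6/19).
Factor out 2: 6 = 2·3. Since 19 ≡ 3 (mod 8), (2/19) = -1. Now have -(3/19).
Both 3 ≡ 3 and 19 ≡ 3 (mod 4), so reciprocity gives (3/19) = -(19/3). Reduce: 19 ≡ 1 (mod 3). Now have (1/3).
(1/3) = 1. Collecting the sign factors: 1.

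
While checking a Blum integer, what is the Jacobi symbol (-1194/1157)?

(-1194/1157)
  = (1120/1157)    [-1194 ≡ 1120 mod 1157]
  = -(35/1157)    [1157 ≡ 5 mod 8 ⇒ (2/1157)^5 = -1]
  = -(1157/35)    [QR: 1157 ≡ 1 mod 4, sign kept]
  = -(2/35)    [1157 ≡ 2 mod 35]
  = (1/35)    [35 ≡ 3 mod 8 ⇒ (2/35) = -1]
  = 1    [(1/35) = 1]

1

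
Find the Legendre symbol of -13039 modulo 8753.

1

(-13039|8753)
  = (13039|8753)    [8753 ≡ 1 mod 4 ⇒ (-1|8753) = +1]
  = (4286|8753)    [13039 ≡ 4286 mod 8753]
  = (2143|8753)    [8753 ≡ 1 mod 8 ⇒ (2|8753) = +1]
  = (8753|2143)    [QR: 8753 ≡ 1 mod 4, sign kept]
  = (181|2143)    [8753 ≡ 181 mod 2143]
  = (2143|181)    [QR: 181 ≡ 1 mod 4, sign kept]
  = (152|181)    [2143 ≡ 152 mod 181]
  = -(19|181)    [181 ≡ 5 mod 8 ⇒ (2|181)^3 = -1]
  = -(181|19)    [QR: 181 ≡ 1 mod 4, sign kept]
  = -(10|19)    [181 ≡ 10 mod 19]
  = (5|19)    [19 ≡ 3 mod 8 ⇒ (2|19) = -1]
  = (19|5)    [QR: 5 ≡ 1 mod 4, sign kept]
  = (4|5)    [19 ≡ 4 mod 5]
  = (1|5)    [5 ≡ 5 mod 8 ⇒ (2|5)^2 = +1]
  = 1    [(1|5) = 1]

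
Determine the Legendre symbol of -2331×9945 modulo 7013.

1

By multiplicativity, (-2331·9945/7013) = (-2331/7013)·(9945/7013).
First factor (-2331/7013):
(-2331/7013)
  = (2331/7013)    [7013 ≡ 1 mod 4 ⇒ (-1/7013) = +1]
  = (7013/2331)    [QR: 7013 ≡ 1 mod 4, sign kept]
  = (20/2331)    [7013 ≡ 20 mod 2331]
  = (5/2331)    [2331 ≡ 3 mod 8 ⇒ (2/2331)^2 = +1]
  = (2331/5)    [QR: 5 ≡ 1 mod 4, sign kept]
  = (1/5)    [2331 ≡ 1 mod 5]
  = 1    [(1/5) = 1]
Second factor (9945/7013):
(9945/7013)
  = (2932/7013)    [9945 ≡ 2932 mod 7013]
  = (733/7013)    [7013 ≡ 5 mod 8 ⇒ (2/7013)^2 = +1]
  = (7013/733)    [QR: 733 ≡ 1 mod 4, sign kept]
  = (416/733)    [7013 ≡ 416 mod 733]
  = -(13/733)    [733 ≡ 5 mod 8 ⇒ (2/733)^5 = -1]
  = -(733/13)    [QR: 13 ≡ 1 mod 4, sign kept]
  = -(5/13)    [733 ≡ 5 mod 13]
  = -(13/5)    [QR: 5 ≡ 1 mod 4, sign kept]
  = -(3/5)    [13 ≡ 3 mod 5]
  = -(5/3)    [QR: 5 ≡ 1 mod 4, sign kept]
  = -(2/3)    [5 ≡ 2 mod 3]
  = (1/3)    [3 ≡ 3 mod 8 ⇒ (2/3) = -1]
  = 1    [(1/3) = 1]
Product: (1)·(1) = 1.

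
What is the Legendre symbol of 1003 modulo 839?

-1

Reduce the numerator: 1003 ≡ 164 (mod 839), so (1003|839) = (164|839).
Factor out 2: 164 = 2^2·41. Since 839 ≡ 7 (mod 8), (2|839) = +1, and (2|839)^2 = +1. Now have (41|839).
41 ≡ 1 (mod 4), so quadratic reciprocity gives (41|839) = (839|41). Reduce: 839 ≡ 19 (mod 41). Now have (19|41).
41 ≡ 1 (mod 4), so quadratic reciprocity gives (19|41) = (41|19). Reduce: 41 ≡ 3 (mod 19). Now have (3|19).
Both 3 ≡ 3 and 19 ≡ 3 (mod 4), so reciprocity gives (3|19) = -(19|3). Reduce: 19 ≡ 1 (mod 3). Now have -(1|3).
(1|3) = 1. Collecting the sign factors: -1.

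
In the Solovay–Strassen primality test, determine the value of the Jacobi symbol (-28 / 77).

0

Reduce the numerator: -28 ≡ 49 (mod 77), so (-28 / 77) = (49 / 77).
49 ≡ 1 (mod 4), so quadratic reciprocity gives (49 / 77) = (77 / 49). Reduce: 77 ≡ 28 (mod 49). Now have (28 / 49).
Factor out 2: 28 = 2^2·7. Since 49 ≡ 1 (mod 8), (2 / 49) = +1, and (2 / 49)^2 = +1. Now have (7 / 49).
49 ≡ 1 (mod 4), so quadratic reciprocity gives (7 / 49) = (49 / 7). Reduce: 49 ≡ 0 (mod 7). Now have (0 / 7).
The numerator is now 0 with denominator 7 > 1: the symbol is 0.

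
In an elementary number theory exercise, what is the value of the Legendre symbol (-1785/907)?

-1

(-1785/907)
  = (29/907)    [-1785 ≡ 29 mod 907]
  = (907/29)    [QR: 29 ≡ 1 mod 4, sign kept]
  = (8/29)    [907 ≡ 8 mod 29]
  = -(1/29)    [29 ≡ 5 mod 8 ⇒ (2/29)^3 = -1]
  = -1    [(1/29) = 1]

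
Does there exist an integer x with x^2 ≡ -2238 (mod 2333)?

yes

(-2238|2333)
  = (2238|2333)    [2333 ≡ 1 mod 4 ⇒ (-1|2333) = +1]
  = -(1119|2333)    [2333 ≡ 5 mod 8 ⇒ (2|2333) = -1]
  = -(2333|1119)    [QR: 2333 ≡ 1 mod 4, sign kept]
  = -(95|1119)    [2333 ≡ 95 mod 1119]
  = (1119|95)    [QR: both ≡ 3 mod 4, sign flips]
  = (74|95)    [1119 ≡ 74 mod 95]
  = (37|95)    [95 ≡ 7 mod 8 ⇒ (2|95) = +1]
  = (95|37)    [QR: 37 ≡ 1 mod 4, sign kept]
  = (21|37)    [95 ≡ 21 mod 37]
  = (37|21)    [QR: 21 ≡ 1 mod 4, sign kept]
  = (16|21)    [37 ≡ 16 mod 21]
  = (1|21)    [21 ≡ 5 mod 8 ⇒ (2|21)^4 = +1]
  = 1    [(1|21) = 1]
The Legendre symbol is 1, so x^2 ≡ -2238 (mod 2333) has solution.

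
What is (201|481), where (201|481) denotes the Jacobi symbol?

(201|481)
  = (481|201)    [QR: 201 ≡ 1 mod 4, sign kept]
  = (79|201)    [481 ≡ 79 mod 201]
  = (201|79)    [QR: 201 ≡ 1 mod 4, sign kept]
  = (43|79)    [201 ≡ 43 mod 79]
  = -(79|43)    [QR: both ≡ 3 mod 4, sign flips]
  = -(36|43)    [79 ≡ 36 mod 43]
  = -(9|43)    [43 ≡ 3 mod 8 ⇒ (2|43)^2 = +1]
  = -(43|9)    [QR: 9 ≡ 1 mod 4, sign kept]
  = -(7|9)    [43 ≡ 7 mod 9]
  = -(9|7)    [QR: 9 ≡ 1 mod 4, sign kept]
  = -(2|7)    [9 ≡ 2 mod 7]
  = -(1|7)    [7 ≡ 7 mod 8 ⇒ (2|7) = +1]
  = -1    [(1|7) = 1]

-1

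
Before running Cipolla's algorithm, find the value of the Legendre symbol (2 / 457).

(2 / 457)
  = (1 / 457)    [457 ≡ 1 mod 8 ⇒ (2 / 457) = +1]
  = 1    [(1 / 457) = 1]

1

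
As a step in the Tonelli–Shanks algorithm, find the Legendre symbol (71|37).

1

Reduce the numerator: 71 ≡ 34 (mod 37), so (71|37) = (34|37).
Factor out 2: 34 = 2·17. Since 37 ≡ 5 (mod 8), (2|37) = -1. Now have -(17|37).
17 ≡ 1 (mod 4), so quadratic reciprocity gives (17|37) = (37|17). Reduce: 37 ≡ 3 (mod 17). Now have -(3|17).
17 ≡ 1 (mod 4), so quadratic reciprocity gives (3|17) = (17|3). Reduce: 17 ≡ 2 (mod 3). Now have -(2|3).
Factor out 2: 2 = 2. Since 3 ≡ 3 (mod 8), (2|3) = -1. Now have (1|3).
(1|3) = 1. Collecting the sign factors: 1.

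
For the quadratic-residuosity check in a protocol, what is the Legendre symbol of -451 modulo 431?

(-451/431)
  = -(451/431)    [431 ≡ 3 mod 4 ⇒ (-1/431) = -1]
  = -(20/431)    [451 ≡ 20 mod 431]
  = -(5/431)    [431 ≡ 7 mod 8 ⇒ (2/431)^2 = +1]
  = -(431/5)    [QR: 5 ≡ 1 mod 4, sign kept]
  = -(1/5)    [431 ≡ 1 mod 5]
  = -1    [(1/5) = 1]

-1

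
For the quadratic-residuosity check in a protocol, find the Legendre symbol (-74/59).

(-74/59)
  = (44/59)    [-74 ≡ 44 mod 59]
  = (11/59)    [59 ≡ 3 mod 8 ⇒ (2/59)^2 = +1]
  = -(59/11)    [QR: both ≡ 3 mod 4, sign flips]
  = -(4/11)    [59 ≡ 4 mod 11]
  = -(1/11)    [11 ≡ 3 mod 8 ⇒ (2/11)^2 = +1]
  = -1    [(1/11) = 1]

-1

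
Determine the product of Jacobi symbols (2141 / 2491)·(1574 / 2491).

By multiplicativity, (2141·1574 / 2491) = (2141 / 2491)·(1574 / 2491).
First factor (2141 / 2491):
(2141 / 2491)
  = (2491 / 2141)    [QR: 2141 ≡ 1 mod 4, sign kept]
  = (350 / 2141)    [2491 ≡ 350 mod 2141]
  = -(175 / 2141)    [2141 ≡ 5 mod 8 ⇒ (2 / 2141) = -1]
  = -(2141 / 175)    [QR: 2141 ≡ 1 mod 4, sign kept]
  = -(41 / 175)    [2141 ≡ 41 mod 175]
  = -(175 / 41)    [QR: 41 ≡ 1 mod 4, sign kept]
  = -(11 / 41)    [175 ≡ 11 mod 41]
  = -(41 / 11)    [QR: 41 ≡ 1 mod 4, sign kept]
  = -(8 / 11)    [41 ≡ 8 mod 11]
  = (1 / 11)    [11 ≡ 3 mod 8 ⇒ (2 / 11)^3 = -1]
  = 1    [(1 / 11) = 1]
Second factor (1574 / 2491):
(1574 / 2491)
  = -(787 / 2491)    [2491 ≡ 3 mod 8 ⇒ (2 / 2491) = -1]
  = (2491 / 787)    [QR: both ≡ 3 mod 4, sign flips]
  = (130 / 787)    [2491 ≡ 130 mod 787]
  = -(65 / 787)    [787 ≡ 3 mod 8 ⇒ (2 / 787) = -1]
  = -(787 / 65)    [QR: 65 ≡ 1 mod 4, sign kept]
  = -(7 / 65)    [787 ≡ 7 mod 65]
  = -(65 / 7)    [QR: 65 ≡ 1 mod 4, sign kept]
  = -(2 / 7)    [65 ≡ 2 mod 7]
  = -(1 / 7)    [7 ≡ 7 mod 8 ⇒ (2 / 7) = +1]
  = -1    [(1 / 7) = 1]
Product: (1)·(-1) = -1.

-1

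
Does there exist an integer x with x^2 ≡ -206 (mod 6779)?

(-206|6779)
  = (6573|6779)    [-206 ≡ 6573 mod 6779]
  = (6779|6573)    [QR: 6573 ≡ 1 mod 4, sign kept]
  = (206|6573)    [6779 ≡ 206 mod 6573]
  = -(103|6573)    [6573 ≡ 5 mod 8 ⇒ (2|6573) = -1]
  = -(6573|103)    [QR: 6573 ≡ 1 mod 4, sign kept]
  = -(84|103)    [6573 ≡ 84 mod 103]
  = -(21|103)    [103 ≡ 7 mod 8 ⇒ (2|103)^2 = +1]
  = -(103|21)    [QR: 21 ≡ 1 mod 4, sign kept]
  = -(19|21)    [103 ≡ 19 mod 21]
  = -(21|19)    [QR: 21 ≡ 1 mod 4, sign kept]
  = -(2|19)    [21 ≡ 2 mod 19]
  = (1|19)    [19 ≡ 3 mod 8 ⇒ (2|19) = -1]
  = 1    [(1|19) = 1]
(-206|6779) = 1, and 6779 is prime, so -206 is a quadratic residue mod 6779.

yes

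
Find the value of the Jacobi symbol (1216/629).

-1

Reduce the numerator: 1216 ≡ 587 (mod 629), so (1216/629) = (587/629).
629 ≡ 1 (mod 4), so quadratic reciprocity gives (587/629) = (629/587). Reduce: 629 ≡ 42 (mod 587). Now have (42/587).
Factor out 2: 42 = 2·21. Since 587 ≡ 3 (mod 8), (2/587) = -1. Now have -(21/587).
21 ≡ 1 (mod 4), so quadratic reciprocity gives (21/587) = (587/21). Reduce: 587 ≡ 20 (mod 21). Now have -(20/21).
Factor out 2: 20 = 2^2·5. Since 21 ≡ 5 (mod 8), (2/21) = -1, and (2/21)^2 = +1. Now have -(5/21).
5 ≡ 1 (mod 4), so quadratic reciprocity gives (5/21) = (21/5). Reduce: 21 ≡ 1 (mod 5). Now have -(1/5).
(1/5) = 1. Collecting the sign factors: -1.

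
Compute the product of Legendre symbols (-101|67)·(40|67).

By multiplicativity, (-101·40|67) = (-101|67)·(40|67).
First factor (-101|67):
(-101|67)
  = -(101|67)    [67 ≡ 3 mod 4 ⇒ (-1|67) = -1]
  = -(34|67)    [101 ≡ 34 mod 67]
  = (17|67)    [67 ≡ 3 mod 8 ⇒ (2|67) = -1]
  = (67|17)    [QR: 17 ≡ 1 mod 4, sign kept]
  = (16|17)    [67 ≡ 16 mod 17]
  = (1|17)    [17 ≡ 1 mod 8 ⇒ (2|17)^4 = +1]
  = 1    [(1|17) = 1]
Second factor (40|67):
(40|67)
  = -(5|67)    [67 ≡ 3 mod 8 ⇒ (2|67)^3 = -1]
  = -(67|5)    [QR: 5 ≡ 1 mod 4, sign kept]
  = -(2|5)    [67 ≡ 2 mod 5]
  = (1|5)    [5 ≡ 5 mod 8 ⇒ (2|5) = -1]
  = 1    [(1|5) = 1]
Product: (1)·(1) = 1.

1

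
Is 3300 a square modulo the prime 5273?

no

Factor out 2: 3300 = 2^2·825. Since 5273 ≡ 1 (mod 8), (2/5273) = +1, and (2/5273)^2 = +1. Now have (825/5273).
825 ≡ 1 (mod 4), so quadratic reciprocity gives (825/5273) = (5273/825). Reduce: 5273 ≡ 323 (mod 825). Now have (323/825).
825 ≡ 1 (mod 4), so quadratic reciprocity gives (323/825) = (825/323). Reduce: 825 ≡ 179 (mod 323). Now have (179/323).
Both 179 ≡ 3 and 323 ≡ 3 (mod 4), so reciprocity gives (179/323) = -(323/179). Reduce: 323 ≡ 144 (mod 179). Now have -(144/179).
Factor out 2: 144 = 2^4·9. Since 179 ≡ 3 (mod 8), (2/179) = -1, and (2/179)^4 = +1. Now have -(9/179).
9 ≡ 1 (mod 4), so quadratic reciprocity gives (9/179) = (179/9). Reduce: 179 ≡ 8 (mod 9). Now have -(8/9).
Factor out 2: 8 = 2^3. Since 9 ≡ 1 (mod 8), (2/9) = +1, and (2/9)^3 = +1. Now have -(1/9).
(1/9) = 1. Collecting the sign factors: -1.
(3300/5273) = -1, and 5273 is prime, so 3300 is not a quadratic residue mod 5273.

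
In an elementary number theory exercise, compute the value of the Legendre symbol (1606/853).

(1606/853)
  = (753/853)    [1606 ≡ 753 mod 853]
  = (853/753)    [QR: 753 ≡ 1 mod 4, sign kept]
  = (100/753)    [853 ≡ 100 mod 753]
  = (25/753)    [753 ≡ 1 mod 8 ⇒ (2/753)^2 = +1]
  = (753/25)    [QR: 25 ≡ 1 mod 4, sign kept]
  = (3/25)    [753 ≡ 3 mod 25]
  = (25/3)    [QR: 25 ≡ 1 mod 4, sign kept]
  = (1/3)    [25 ≡ 1 mod 3]
  = 1    [(1/3) = 1]

1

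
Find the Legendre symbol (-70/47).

1

Pull out -1: (-70/47) = (-1/47)·(70/47). Since 47 ≡ 3 (mod 4), (-1/47) = -1. Now have -(70/47).
Reduce the numerator: 70 ≡ 23 (mod 47), so (70/47) = (23/47).
Both 23 ≡ 3 and 47 ≡ 3 (mod 4), so reciprocity gives (23/47) = -(47/23). Reduce: 47 ≡ 1 (mod 23). Now have (1/23).
(1/23) = 1. Collecting the sign factors: 1.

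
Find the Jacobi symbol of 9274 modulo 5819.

Reduce the numerator: 9274 ≡ 3455 (mod 5819), so (9274|5819) = (3455|5819).
Both 3455 ≡ 3 and 5819 ≡ 3 (mod 4), so reciprocity gives (3455|5819) = -(5819|3455). Reduce: 5819 ≡ 2364 (mod 3455). Now have -(2364|3455).
Factor out 2: 2364 = 2^2·591. Since 3455 ≡ 7 (mod 8), (2|3455) = +1, and (2|3455)^2 = +1. Now have -(591|3455).
Both 591 ≡ 3 and 3455 ≡ 3 (mod 4), so reciprocity gives (591|3455) = -(3455|591). Reduce: 3455 ≡ 500 (mod 591). Now have (500|591).
Factor out 2: 500 = 2^2·125. Since 591 ≡ 7 (mod 8), (2|591) = +1, and (2|591)^2 = +1. Now have (125|591).
125 ≡ 1 (mod 4), so quadratic reciprocity gives (125|591) = (591|125). Reduce: 591 ≡ 91 (mod 125). Now have (91|125).
125 ≡ 1 (mod 4), so quadratic reciprocity gives (91|125) = (125|91). Reduce: 125 ≡ 34 (mod 91). Now have (34|91).
Factor out 2: 34 = 2·17. Since 91 ≡ 3 (mod 8), (2|91) = -1. Now have -(17|91).
17 ≡ 1 (mod 4), so quadratic reciprocity gives (17|91) = (91|17). Reduce: 91 ≡ 6 (mod 17). Now have -(6|17).
Factor out 2: 6 = 2·3. Since 17 ≡ 1 (mod 8), (2|17) = +1. Now have -(3|17).
17 ≡ 1 (mod 4), so quadratic reciprocity gives (3|17) = (17|3). Reduce: 17 ≡ 2 (mod 3). Now have -(2|3).
Factor out 2: 2 = 2. Since 3 ≡ 3 (mod 8), (2|3) = -1. Now have (1|3).
(1|3) = 1. Collecting the sign factors: 1.

1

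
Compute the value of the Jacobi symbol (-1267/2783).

-1

(-1267/2783)
  = -(1267/2783)    [2783 ≡ 3 mod 4 ⇒ (-1/2783) = -1]
  = (2783/1267)    [QR: both ≡ 3 mod 4, sign flips]
  = (249/1267)    [2783 ≡ 249 mod 1267]
  = (1267/249)    [QR: 249 ≡ 1 mod 4, sign kept]
  = (22/249)    [1267 ≡ 22 mod 249]
  = (11/249)    [249 ≡ 1 mod 8 ⇒ (2/249) = +1]
  = (249/11)    [QR: 249 ≡ 1 mod 4, sign kept]
  = (7/11)    [249 ≡ 7 mod 11]
  = -(11/7)    [QR: both ≡ 3 mod 4, sign flips]
  = -(4/7)    [11 ≡ 4 mod 7]
  = -(1/7)    [7 ≡ 7 mod 8 ⇒ (2/7)^2 = +1]
  = -1    [(1/7) = 1]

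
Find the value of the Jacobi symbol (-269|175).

1

(-269|175)
  = -(269|175)    [175 ≡ 3 mod 4 ⇒ (-1|175) = -1]
  = -(94|175)    [269 ≡ 94 mod 175]
  = -(47|175)    [175 ≡ 7 mod 8 ⇒ (2|175) = +1]
  = (175|47)    [QR: both ≡ 3 mod 4, sign flips]
  = (34|47)    [175 ≡ 34 mod 47]
  = (17|47)    [47 ≡ 7 mod 8 ⇒ (2|47) = +1]
  = (47|17)    [QR: 17 ≡ 1 mod 4, sign kept]
  = (13|17)    [47 ≡ 13 mod 17]
  = (17|13)    [QR: 13 ≡ 1 mod 4, sign kept]
  = (4|13)    [17 ≡ 4 mod 13]
  = (1|13)    [13 ≡ 5 mod 8 ⇒ (2|13)^2 = +1]
  = 1    [(1|13) = 1]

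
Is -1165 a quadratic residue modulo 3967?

(-1165/3967)
  = -(1165/3967)    [3967 ≡ 3 mod 4 ⇒ (-1/3967) = -1]
  = -(3967/1165)    [QR: 1165 ≡ 1 mod 4, sign kept]
  = -(472/1165)    [3967 ≡ 472 mod 1165]
  = (59/1165)    [1165 ≡ 5 mod 8 ⇒ (2/1165)^3 = -1]
  = (1165/59)    [QR: 1165 ≡ 1 mod 4, sign kept]
  = (44/59)    [1165 ≡ 44 mod 59]
  = (11/59)    [59 ≡ 3 mod 8 ⇒ (2/59)^2 = +1]
  = -(59/11)    [QR: both ≡ 3 mod 4, sign flips]
  = -(4/11)    [59 ≡ 4 mod 11]
  = -(1/11)    [11 ≡ 3 mod 8 ⇒ (2/11)^2 = +1]
  = -1    [(1/11) = 1]
The Legendre symbol is -1, so x^2 ≡ -1165 (mod 3967) has no solution.

no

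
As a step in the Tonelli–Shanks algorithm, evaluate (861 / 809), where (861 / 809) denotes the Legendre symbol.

Reduce the numerator: 861 ≡ 52 (mod 809), so (861 / 809) = (52 / 809).
Factor out 2: 52 = 2^2·13. Since 809 ≡ 1 (mod 8), (2 / 809) = +1, and (2 / 809)^2 = +1. Now have (13 / 809).
13 ≡ 1 (mod 4), so quadratic reciprocity gives (13 / 809) = (809 / 13). Reduce: 809 ≡ 3 (mod 13). Now have (3 / 13).
13 ≡ 1 (mod 4), so quadratic reciprocity gives (3 / 13) = (13 / 3). Reduce: 13 ≡ 1 (mod 3). Now have (1 / 3).
(1 / 3) = 1. Collecting the sign factors: 1.

1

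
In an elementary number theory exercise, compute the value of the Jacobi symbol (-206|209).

-1

(-206|209)
  = (206|209)    [209 ≡ 1 mod 4 ⇒ (-1|209) = +1]
  = (103|209)    [209 ≡ 1 mod 8 ⇒ (2|209) = +1]
  = (209|103)    [QR: 209 ≡ 1 mod 4, sign kept]
  = (3|103)    [209 ≡ 3 mod 103]
  = -(103|3)    [QR: both ≡ 3 mod 4, sign flips]
  = -(1|3)    [103 ≡ 1 mod 3]
  = -1    [(1|3) = 1]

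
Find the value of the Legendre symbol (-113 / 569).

1

Reduce the numerator: -113 ≡ 456 (mod 569), so (-113 / 569) = (456 / 569).
Factor out 2: 456 = 2^3·57. Since 569 ≡ 1 (mod 8), (2 / 569) = +1, and (2 / 569)^3 = +1. Now have (57 / 569).
57 ≡ 1 (mod 4), so quadratic reciprocity gives (57 / 569) = (569 / 57). Reduce: 569 ≡ 56 (mod 57). Now have (56 / 57).
Factor out 2: 56 = 2^3·7. Since 57 ≡ 1 (mod 8), (2 / 57) = +1, and (2 / 57)^3 = +1. Now have (7 / 57).
57 ≡ 1 (mod 4), so quadratic reciprocity gives (7 / 57) = (57 / 7). Reduce: 57 ≡ 1 (mod 7). Now have (1 / 7).
(1 / 7) = 1. Collecting the sign factors: 1.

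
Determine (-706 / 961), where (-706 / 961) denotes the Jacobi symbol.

Reduce the numerator: -706 ≡ 255 (mod 961), so (-706 / 961) = (255 / 961).
961 ≡ 1 (mod 4), so quadratic reciprocity gives (255 / 961) = (961 / 255). Reduce: 961 ≡ 196 (mod 255). Now have (196 / 255).
Factor out 2: 196 = 2^2·49. Since 255 ≡ 7 (mod 8), (2 / 255) = +1, and (2 / 255)^2 = +1. Now have (49 / 255).
49 ≡ 1 (mod 4), so quadratic reciprocity gives (49 / 255) = (255 / 49). Reduce: 255 ≡ 10 (mod 49). Now have (10 / 49).
Factor out 2: 10 = 2·5. Since 49 ≡ 1 (mod 8), (2 / 49) = +1. Now have (5 / 49).
5 ≡ 1 (mod 4), so quadratic reciprocity gives (5 / 49) = (49 / 5). Reduce: 49 ≡ 4 (mod 5). Now have (4 / 5).
Factor out 2: 4 = 2^2. Since 5 ≡ 5 (mod 8), (2 / 5) = -1, and (2 / 5)^2 = +1. Now have (1 / 5).
(1 / 5) = 1. Collecting the sign factors: 1.

1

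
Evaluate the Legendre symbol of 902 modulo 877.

Reduce the numerator: 902 ≡ 25 (mod 877), so (902 / 877) = (25 / 877).
25 ≡ 1 (mod 4), so quadratic reciprocity gives (25 / 877) = (877 / 25). Reduce: 877 ≡ 2 (mod 25). Now have (2 / 25).
Factor out 2: 2 = 2. Since 25 ≡ 1 (mod 8), (2 / 25) = +1. Now have (1 / 25).
(1 / 25) = 1. Collecting the sign factors: 1.

1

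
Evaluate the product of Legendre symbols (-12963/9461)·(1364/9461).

By multiplicativity, (-12963·1364/9461) = (-12963/9461)·(1364/9461).
First factor (-12963/9461):
Pull out -1: (-12963/9461) = (-1/9461)·(12963/9461). Since 9461 ≡ 1 (mod 4), (-1/9461) = +1. Now have (12963/9461).
Reduce the numerator: 12963 ≡ 3502 (mod 9461), so (12963/9461) = (3502/9461).
Factor out 2: 3502 = 2·1751. Since 9461 ≡ 5 (mod 8), (2/9461) = -1. Now have -(1751/9461).
9461 ≡ 1 (mod 4), so quadratic reciprocity gives (1751/9461) = (9461/1751). Reduce: 9461 ≡ 706 (mod 1751). Now have -(706/1751).
Factor out 2: 706 = 2·353. Since 1751 ≡ 7 (mod 8), (2/1751) = +1. Now have -(353/1751).
353 ≡ 1 (mod 4), so quadratic reciprocity gives (353/1751) = (1751/353). Reduce: 1751 ≡ 339 (mod 353). Now have -(339/353).
353 ≡ 1 (mod 4), so quadratic reciprocity gives (339/353) = (353/339). Reduce: 353 ≡ 14 (mod 339). Now have -(14/339).
Factor out 2: 14 = 2·7. Since 339 ≡ 3 (mod 8), (2/339) = -1. Now have (7/339).
Both 7 ≡ 3 and 339 ≡ 3 (mod 4), so reciprocity gives (7/339) = -(339/7). Reduce: 339 ≡ 3 (mod 7). Now have -(3/7).
Both 3 ≡ 3 and 7 ≡ 3 (mod 4), so reciprocity gives (3/7) = -(7/3). Reduce: 7 ≡ 1 (mod 3). Now have (1/3).
(1/3) = 1. Collecting the sign factors: 1.
Second factor (1364/9461):
Factor out 2: 1364 = 2^2·341. Since 9461 ≡ 5 (mod 8), (2/9461) = -1, and (2/9461)^2 = +1. Now have (341/9461).
341 ≡ 1 (mod 4), so quadratic reciprocity gives (341/9461) = (9461/341). Reduce: 9461 ≡ 254 (mod 341). Now have (254/341).
Factor out 2: 254 = 2·127. Since 341 ≡ 5 (mod 8), (2/341) = -1. Now have -(127/341).
341 ≡ 1 (mod 4), so quadratic reciprocity gives (127/341) = (341/127). Reduce: 341 ≡ 87 (mod 127). Now have -(87/127).
Both 87 ≡ 3 and 127 ≡ 3 (mod 4), so reciprocity gives (87/127) = -(127/87). Reduce: 127 ≡ 40 (mod 87). Now have (40/87).
Factor out 2: 40 = 2^3·5. Since 87 ≡ 7 (mod 8), (2/87) = +1, and (2/87)^3 = +1. Now have (5/87).
5 ≡ 1 (mod 4), so quadratic reciprocity gives (5/87) = (87/5). Reduce: 87 ≡ 2 (mod 5). Now have (2/5).
Factor out 2: 2 = 2. Since 5 ≡ 5 (mod 8), (2/5) = -1. Now have -(1/5).
(1/5) = 1. Collecting the sign factors: -1.
Product: (1)·(-1) = -1.

-1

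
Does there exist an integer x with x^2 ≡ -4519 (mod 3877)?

Reduce the numerator: -4519 ≡ 3235 (mod 3877), so (-4519/3877) = (3235/3877).
3877 ≡ 1 (mod 4), so quadratic reciprocity gives (3235/3877) = (3877/3235). Reduce: 3877 ≡ 642 (mod 3235). Now have (642/3235).
Factor out 2: 642 = 2·321. Since 3235 ≡ 3 (mod 8), (2/3235) = -1. Now have -(321/3235).
321 ≡ 1 (mod 4), so quadratic reciprocity gives (321/3235) = (3235/321). Reduce: 3235 ≡ 25 (mod 321). Now have -(25/321).
25 ≡ 1 (mod 4), so quadratic reciprocity gives (25/321) = (321/25). Reduce: 321 ≡ 21 (mod 25). Now have -(21/25).
21 ≡ 1 (mod 4), so quadratic reciprocity gives (21/25) = (25/21). Reduce: 25 ≡ 4 (mod 21). Now have -(4/21).
Factor out 2: 4 = 2^2. Since 21 ≡ 5 (mod 8), (2/21) = -1, and (2/21)^2 = +1. Now have -(1/21).
(1/21) = 1. Collecting the sign factors: -1.
The Legendre symbol is -1, so x^2 ≡ -4519 (mod 3877) has no solution.

no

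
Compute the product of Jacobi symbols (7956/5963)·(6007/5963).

-1

By multiplicativity, (7956·6007/5963) = (7956/5963)·(6007/5963).
First factor (7956/5963):
(7956/5963)
  = (1993/5963)    [7956 ≡ 1993 mod 5963]
  = (5963/1993)    [QR: 1993 ≡ 1 mod 4, sign kept]
  = (1977/1993)    [5963 ≡ 1977 mod 1993]
  = (1993/1977)    [QR: 1977 ≡ 1 mod 4, sign kept]
  = (16/1977)    [1993 ≡ 16 mod 1977]
  = (1/1977)    [1977 ≡ 1 mod 8 ⇒ (2/1977)^4 = +1]
  = 1    [(1/1977) = 1]
Second factor (6007/5963):
(6007/5963)
  = (44/5963)    [6007 ≡ 44 mod 5963]
  = (11/5963)    [5963 ≡ 3 mod 8 ⇒ (2/5963)^2 = +1]
  = -(5963/11)    [QR: both ≡ 3 mod 4, sign flips]
  = -(1/11)    [5963 ≡ 1 mod 11]
  = -1    [(1/11) = 1]
Product: (1)·(-1) = -1.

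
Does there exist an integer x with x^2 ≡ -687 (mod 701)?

no

Reduce the numerator: -687 ≡ 14 (mod 701), so (-687/701) = (14/701).
Factor out 2: 14 = 2·7. Since 701 ≡ 5 (mod 8), (2/701) = -1. Now have -(7/701).
701 ≡ 1 (mod 4), so quadratic reciprocity gives (7/701) = (701/7). Reduce: 701 ≡ 1 (mod 7). Now have -(1/7).
(1/7) = 1. Collecting the sign factors: -1.
(-687/701) = -1, and 701 is prime, so -687 is not a quadratic residue mod 701.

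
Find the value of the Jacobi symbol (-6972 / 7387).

Pull out -1: (-6972 / 7387) = (-1 / 7387)·(6972 / 7387). Since 7387 ≡ 3 (mod 4), (-1 / 7387) = -1. Now have -(6972 / 7387).
Factor out 2: 6972 = 2^2·1743. Since 7387 ≡ 3 (mod 8), (2 / 7387) = -1, and (2 / 7387)^2 = +1. Now have -(1743 / 7387).
Both 1743 ≡ 3 and 7387 ≡ 3 (mod 4), so reciprocity gives (1743 / 7387) = -(7387 / 1743). Reduce: 7387 ≡ 415 (mod 1743). Now have (415 / 1743).
Both 415 ≡ 3 and 1743 ≡ 3 (mod 4), so reciprocity gives (415 / 1743) = -(1743 / 415). Reduce: 1743 ≡ 83 (mod 415). Now have -(83 / 415).
Both 83 ≡ 3 and 415 ≡ 3 (mod 4), so reciprocity gives (83 / 415) = -(415 / 83). Reduce: 415 ≡ 0 (mod 83). Now have (0 / 83).
The numerator is now 0 with denominator 83 > 1: the symbol is 0.

0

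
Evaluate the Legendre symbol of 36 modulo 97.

Factor out 2: 36 = 2^2·9. Since 97 ≡ 1 (mod 8), (2/97) = +1, and (2/97)^2 = +1. Now have (9/97).
9 ≡ 1 (mod 4), so quadratic reciprocity gives (9/97) = (97/9). Reduce: 97 ≡ 7 (mod 9). Now have (7/9).
9 ≡ 1 (mod 4), so quadratic reciprocity gives (7/9) = (9/7). Reduce: 9 ≡ 2 (mod 7). Now have (2/7).
Factor out 2: 2 = 2. Since 7 ≡ 7 (mod 8), (2/7) = +1. Now have (1/7).
(1/7) = 1. Collecting the sign factors: 1.

1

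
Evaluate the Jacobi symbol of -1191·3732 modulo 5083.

By multiplicativity, (-1191·3732|5083) = (-1191|5083)·(3732|5083).
First factor (-1191|5083):
(-1191|5083)
  = -(1191|5083)    [5083 ≡ 3 mod 4 ⇒ (-1|5083) = -1]
  = (5083|1191)    [QR: both ≡ 3 mod 4, sign flips]
  = (319|1191)    [5083 ≡ 319 mod 1191]
  = -(1191|319)    [QR: both ≡ 3 mod 4, sign flips]
  = -(234|319)    [1191 ≡ 234 mod 319]
  = -(117|319)    [319 ≡ 7 mod 8 ⇒ (2|319) = +1]
  = -(319|117)    [QR: 117 ≡ 1 mod 4, sign kept]
  = -(85|117)    [319 ≡ 85 mod 117]
  = -(117|85)    [QR: 85 ≡ 1 mod 4, sign kept]
  = -(32|85)    [117 ≡ 32 mod 85]
  = (1|85)    [85 ≡ 5 mod 8 ⇒ (2|85)^5 = -1]
  = 1    [(1|85) = 1]
Second factor (3732|5083):
(3732|5083)
  = (933|5083)    [5083 ≡ 3 mod 8 ⇒ (2|5083)^2 = +1]
  = (5083|933)    [QR: 933 ≡ 1 mod 4, sign kept]
  = (418|933)    [5083 ≡ 418 mod 933]
  = -(209|933)    [933 ≡ 5 mod 8 ⇒ (2|933) = -1]
  = -(933|209)    [QR: 209 ≡ 1 mod 4, sign kept]
  = -(97|209)    [933 ≡ 97 mod 209]
  = -(209|97)    [QR: 97 ≡ 1 mod 4, sign kept]
  = -(15|97)    [209 ≡ 15 mod 97]
  = -(97|15)    [QR: 97 ≡ 1 mod 4, sign kept]
  = -(7|15)    [97 ≡ 7 mod 15]
  = (15|7)    [QR: both ≡ 3 mod 4, sign flips]
  = (1|7)    [15 ≡ 1 mod 7]
  = 1    [(1|7) = 1]
Product: (1)·(1) = 1.

1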